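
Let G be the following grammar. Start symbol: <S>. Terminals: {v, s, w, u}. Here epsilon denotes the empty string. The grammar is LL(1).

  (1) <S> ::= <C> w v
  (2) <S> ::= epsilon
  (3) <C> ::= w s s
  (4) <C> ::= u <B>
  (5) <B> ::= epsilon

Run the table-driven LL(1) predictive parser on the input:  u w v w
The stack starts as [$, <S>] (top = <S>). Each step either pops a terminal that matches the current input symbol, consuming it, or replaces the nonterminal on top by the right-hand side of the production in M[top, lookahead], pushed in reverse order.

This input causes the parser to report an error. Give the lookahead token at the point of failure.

step 1: stack=$ <S>  input=u w v w $  — expand <S> ::= <C> w v
step 2: stack=$ v w <C>  input=u w v w $  — expand <C> ::= u <B>
step 3: stack=$ v w <B> u  input=u w v w $  — match u
step 4: stack=$ v w <B>  input=w v w $  — expand <B> ::= epsilon
step 5: stack=$ v w  input=w v w $  — match w
step 6: stack=$ v  input=v w $  — match v
step 7: stack=$  input=w $  — error: stack empty but input remains

w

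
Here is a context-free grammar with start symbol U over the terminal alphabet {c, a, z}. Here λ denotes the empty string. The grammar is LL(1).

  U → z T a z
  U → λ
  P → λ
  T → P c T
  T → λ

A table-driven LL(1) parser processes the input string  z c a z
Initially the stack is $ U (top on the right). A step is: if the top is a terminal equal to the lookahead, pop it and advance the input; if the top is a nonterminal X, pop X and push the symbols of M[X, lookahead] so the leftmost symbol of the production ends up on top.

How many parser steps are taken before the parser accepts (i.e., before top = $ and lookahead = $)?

8

     Stack        Input      Action
  1  $ U          z c a z $  expand U → z T a z
  2  $ z a T z    z c a z $  match z
  3  $ z a T      c a z $    expand T → P c T
  4  $ z a T c P  c a z $    expand P → λ
  5  $ z a T c    c a z $    match c
  6  $ z a T      a z $      expand T → λ
  7  $ z a        a z $      match a
  8  $ z          z $        match z
Accept reached after 8 steps.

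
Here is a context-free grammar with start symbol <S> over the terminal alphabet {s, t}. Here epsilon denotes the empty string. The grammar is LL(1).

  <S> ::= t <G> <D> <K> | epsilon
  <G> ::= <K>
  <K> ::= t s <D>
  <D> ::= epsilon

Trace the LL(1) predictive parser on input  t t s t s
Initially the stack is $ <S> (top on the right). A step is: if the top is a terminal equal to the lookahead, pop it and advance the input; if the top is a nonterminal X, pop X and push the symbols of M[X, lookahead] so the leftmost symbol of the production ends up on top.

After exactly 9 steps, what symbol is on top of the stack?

t

step 1: stack=$ <S>  input=t t s t s $  — expand <S> ::= t <G> <D> <K>
step 2: stack=$ <K> <D> <G> t  input=t t s t s $  — match t
step 3: stack=$ <K> <D> <G>  input=t s t s $  — expand <G> ::= <K>
step 4: stack=$ <K> <D> <K>  input=t s t s $  — expand <K> ::= t s <D>
step 5: stack=$ <K> <D> <D> s t  input=t s t s $  — match t
step 6: stack=$ <K> <D> <D> s  input=s t s $  — match s
step 7: stack=$ <K> <D> <D>  input=t s $  — expand <D> ::= epsilon
step 8: stack=$ <K> <D>  input=t s $  — expand <D> ::= epsilon
step 9: stack=$ <K>  input=t s $  — expand <K> ::= t s <D>
Stack after step 9: $ <D> s t (top = t).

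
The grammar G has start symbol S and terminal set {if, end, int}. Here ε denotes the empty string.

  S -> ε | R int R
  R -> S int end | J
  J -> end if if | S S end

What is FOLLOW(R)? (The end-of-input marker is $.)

FIRST(S): from S->ε we get {ε}; from S->R int R we get {end, int}. So FIRST(S) = {ε, end, int}.
FIRST(J): from J->end if if we get {end}; from J->S S end we get {end, int}. So FIRST(J) = {end, int}.
FIRST(R): from R->S int end we get {end, int}; from R->J we get {end, int}. So FIRST(R) = {end, int}.
FOLLOW(S) includes $ since S is the start symbol.
FOLLOW(S): in R->S int end, S is followed by int end with FIRST {int}; in J->S S end (occurrence 1), S is followed by S end with FIRST {end, int}; in J->S S end (occurrence 2), S is followed by end with FIRST {end}. Thus FOLLOW(S) = {$, end, int}.
FOLLOW(R): in S->R int R (occurrence 1), R is followed by int R with FIRST {int}; in S->R int R (occurrence 2), the suffix after R is empty, so FOLLOW(R) ⊇ FOLLOW(S) = {$, end, int}. Thus FOLLOW(R) = {$, end, int}.
FOLLOW(J): in R->J, the suffix after J is empty, so FOLLOW(J) ⊇ FOLLOW(R) = {$, end, int}. Thus FOLLOW(J) = {$, end, int}.

{$, end, int}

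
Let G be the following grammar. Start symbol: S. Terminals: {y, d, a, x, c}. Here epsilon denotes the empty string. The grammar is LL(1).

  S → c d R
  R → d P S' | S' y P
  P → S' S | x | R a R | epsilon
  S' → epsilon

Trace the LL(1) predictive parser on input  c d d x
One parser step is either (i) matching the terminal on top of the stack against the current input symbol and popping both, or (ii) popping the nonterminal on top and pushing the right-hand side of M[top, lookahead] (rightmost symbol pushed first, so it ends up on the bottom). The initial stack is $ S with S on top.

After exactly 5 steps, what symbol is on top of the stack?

step 1: stack=$ S  input=c d d x $  — expand S → c d R
step 2: stack=$ R d c  input=c d d x $  — match c
step 3: stack=$ R d  input=d d x $  — match d
step 4: stack=$ R  input=d x $  — expand R → d P S'
step 5: stack=$ S' P d  input=d x $  — match d
Stack after step 5: $ S' P (top = P).

P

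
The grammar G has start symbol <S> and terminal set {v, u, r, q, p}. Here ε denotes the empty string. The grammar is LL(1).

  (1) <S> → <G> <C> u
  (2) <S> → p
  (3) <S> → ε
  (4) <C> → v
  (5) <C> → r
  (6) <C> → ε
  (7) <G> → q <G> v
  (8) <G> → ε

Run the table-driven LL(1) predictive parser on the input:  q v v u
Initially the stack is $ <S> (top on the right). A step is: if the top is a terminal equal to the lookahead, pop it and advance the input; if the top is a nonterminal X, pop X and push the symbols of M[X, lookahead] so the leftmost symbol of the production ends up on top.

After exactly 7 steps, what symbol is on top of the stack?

u

     Stack            Input      Action
  1  $ <S>            q v v u $  expand <S> → <G> <C> u
  2  $ u <C> <G>      q v v u $  expand <G> → q <G> v
  3  $ u <C> v <G> q  q v v u $  match q
  4  $ u <C> v <G>    v v u $    expand <G> → ε
  5  $ u <C> v        v v u $    match v
  6  $ u <C>          v u $      expand <C> → v
  7  $ u v            v u $      match v
Stack after step 7: $ u (top = u).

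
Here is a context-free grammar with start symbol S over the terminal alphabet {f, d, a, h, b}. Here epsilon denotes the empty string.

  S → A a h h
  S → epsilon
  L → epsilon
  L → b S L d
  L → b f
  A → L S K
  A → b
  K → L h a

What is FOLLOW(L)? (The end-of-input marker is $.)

FIRST(L) = {epsilon, b}
FIRST(K) = {b, h}  (via L h a)
FIRST(S) = {epsilon, b, h}  (via A a h h)
FIRST(A) = {b, h}  (via L S K)
FOLLOW(S) includes $ since S is the start symbol.
FOLLOW(S): in L→b S L d, S is followed by L d with FIRST {b, d}; in A→L S K, S is followed by K with FIRST {b, h}. Thus FOLLOW(S) = {$, b, d, h}.
FOLLOW(L): in L→b S L d, L is followed by d with FIRST {d}; in A→L S K, L is followed by S K with FIRST {b, h}; in K→L h a, L is followed by h a with FIRST {h}. Thus FOLLOW(L) = {b, d, h}.
FOLLOW(A): in S→A a h h, A is followed by a h h with FIRST {a}. Thus FOLLOW(A) = {a}.
FOLLOW(K): in A→L S K, the suffix after K is empty, so FOLLOW(K) ⊇ FOLLOW(A) = {a}. Thus FOLLOW(K) = {a}.

{b, d, h}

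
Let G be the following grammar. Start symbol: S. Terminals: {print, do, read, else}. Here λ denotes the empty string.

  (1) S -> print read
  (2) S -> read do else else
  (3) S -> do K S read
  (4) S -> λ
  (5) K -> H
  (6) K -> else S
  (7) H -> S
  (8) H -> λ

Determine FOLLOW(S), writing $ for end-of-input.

{$, do, print, read}

FIRST(S) = {λ, do, print, read}
FIRST(H) = {λ, do, print, read}  (via S)
FIRST(K) = {λ, do, else, print, read}  (via H)
FOLLOW(S) includes $ since S is the start symbol.
FOLLOW(K): in S->do K S read, K is followed by S read with FIRST {do, print, read}. Thus FOLLOW(K) = {do, print, read}.
FOLLOW(H): in K->H, the suffix after H is empty, so FOLLOW(H) ⊇ FOLLOW(K) = {do, print, read}. Thus FOLLOW(H) = {do, print, read}.
FOLLOW(S): in S->do K S read, S is followed by read with FIRST {read}; in K->else S, the suffix after S is empty, so FOLLOW(S) ⊇ FOLLOW(K) = {do, print, read}; in H->S, the suffix after S is empty, so FOLLOW(S) ⊇ FOLLOW(H) = {do, print, read}. Thus FOLLOW(S) = {$, do, print, read}.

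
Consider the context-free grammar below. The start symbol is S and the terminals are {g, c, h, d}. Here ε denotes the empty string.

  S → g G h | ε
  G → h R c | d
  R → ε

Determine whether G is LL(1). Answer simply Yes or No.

Yes

FIRST(S) = {ε, g}
FIRST(G) = {d, h}
FIRST(R) = {ε}
FOLLOW(S) = {$}
FOLLOW(G) = {h}
FOLLOW(R) = {c}
Each cell of M receives at most one production.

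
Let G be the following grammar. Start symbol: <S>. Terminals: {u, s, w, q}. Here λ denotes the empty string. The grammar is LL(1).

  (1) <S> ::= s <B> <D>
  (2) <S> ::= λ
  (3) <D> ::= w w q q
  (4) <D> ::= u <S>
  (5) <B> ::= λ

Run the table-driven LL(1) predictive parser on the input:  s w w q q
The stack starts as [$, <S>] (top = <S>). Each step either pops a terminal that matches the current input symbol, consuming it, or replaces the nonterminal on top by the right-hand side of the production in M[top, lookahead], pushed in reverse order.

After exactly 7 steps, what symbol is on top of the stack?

q

     Stack        Input        Action
  1  $ <S>        s w w q q $  expand <S> ::= s <B> <D>
  2  $ <D> <B> s  s w w q q $  match s
  3  $ <D> <B>    w w q q $    expand <B> ::= λ
  4  $ <D>        w w q q $    expand <D> ::= w w q q
  5  $ q q w w    w w q q $    match w
  6  $ q q w      w q q $      match w
  7  $ q q        q q $        match q
Stack after step 7: $ q (top = q).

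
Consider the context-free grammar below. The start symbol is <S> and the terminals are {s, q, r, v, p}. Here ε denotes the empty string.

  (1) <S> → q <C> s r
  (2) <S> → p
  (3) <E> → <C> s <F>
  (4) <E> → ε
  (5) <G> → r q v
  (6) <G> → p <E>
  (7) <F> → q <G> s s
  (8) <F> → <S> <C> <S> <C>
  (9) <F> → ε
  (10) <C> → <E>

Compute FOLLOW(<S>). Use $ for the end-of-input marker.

FIRST(<S>) = {p, q}
FIRST(<G>) = {p, r}
FIRST(<F>) = {ε, p, q}  (via <S> <C> <S> <C>)
FIRST(<E>) = {ε, s}  (via <C> s <F>)
FIRST(<C>) = {ε, s}  (via <E>)
FOLLOW(<S>) includes $ since <S> is the start symbol.
FOLLOW(<G>): in <F>→q <G> s s, <G> is followed by s s with FIRST {s}. Thus FOLLOW(<G>) = {s}.
FOLLOW(<S>): in <F>→<S> <C> <S> <C> (occurrence 1), <S> is followed by <C> <S> <C> with FIRST {p, q, s}; in <F>→<S> <C> <S> <C> (occurrence 2), <S> is followed by <C> with FIRST {ε, s}; in <F>→<S> <C> <S> <C> (occurrence 2), the suffix after <S> is nullable, so FOLLOW(<S>) ⊇ FOLLOW(<F>) = {p, q, s}. Thus FOLLOW(<S>) = {$, p, q, s}.
FOLLOW(<E>): in <G>→p <E>, the suffix after <E> is empty, so FOLLOW(<E>) ⊇ FOLLOW(<G>) = {s}; in <C>→<E>, the suffix after <E> is empty, so FOLLOW(<E>) ⊇ FOLLOW(<C>) = {p, q, s}. Thus FOLLOW(<E>) = {p, q, s}.
FOLLOW(<F>): in <E>→<C> s <F>, the suffix after <F> is empty, so FOLLOW(<F>) ⊇ FOLLOW(<E>) = {p, q, s}. Thus FOLLOW(<F>) = {p, q, s}.
FOLLOW(<C>): in <S>→q <C> s r, <C> is followed by s r with FIRST {s}; in <E>→<C> s <F>, <C> is followed by s <F> with FIRST {s}; in <F>→<S> <C> <S> <C> (occurrence 1), <C> is followed by <S> <C> with FIRST {p, q}; in <F>→<S> <C> <S> <C> (occurrence 2), the suffix after <C> is empty, so FOLLOW(<C>) ⊇ FOLLOW(<F>) = {p, q, s}. Thus FOLLOW(<C>) = {p, q, s}.

{$, p, q, s}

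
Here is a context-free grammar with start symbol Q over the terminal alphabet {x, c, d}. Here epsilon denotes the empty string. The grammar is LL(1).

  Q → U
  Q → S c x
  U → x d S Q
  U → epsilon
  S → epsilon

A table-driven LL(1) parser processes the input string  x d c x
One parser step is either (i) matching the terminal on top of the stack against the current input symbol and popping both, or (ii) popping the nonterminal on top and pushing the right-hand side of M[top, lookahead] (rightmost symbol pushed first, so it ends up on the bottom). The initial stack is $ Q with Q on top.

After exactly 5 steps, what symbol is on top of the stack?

step 1: stack=$ Q  input=x d c x $  — expand Q → U
step 2: stack=$ U  input=x d c x $  — expand U → x d S Q
step 3: stack=$ Q S d x  input=x d c x $  — match x
step 4: stack=$ Q S d  input=d c x $  — match d
step 5: stack=$ Q S  input=c x $  — expand S → epsilon
Stack after step 5: $ Q (top = Q).

Q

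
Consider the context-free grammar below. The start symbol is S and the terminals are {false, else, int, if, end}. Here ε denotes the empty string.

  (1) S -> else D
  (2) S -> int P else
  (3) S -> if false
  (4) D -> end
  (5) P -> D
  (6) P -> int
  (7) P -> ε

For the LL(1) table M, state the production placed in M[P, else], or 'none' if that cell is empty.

P -> ε

FIRST(S): from S->else D we get {else}; from S->int P else we get {int}; from S->if false we get {if}. So FIRST(S) = {else, if, int}.
FIRST(D): from D->end we get {end}. So FIRST(D) = {end}.
FIRST(P): from P->D we get {end}; from P->int we get {int}; from P->ε we get {ε}. So FIRST(P) = {ε, end, int}.
FOLLOW(S) includes $ since S is the start symbol.
FOLLOW(P): in S->int P else, P is followed by else with FIRST {else}. Thus FOLLOW(P) = {else}.
For P -> D: FIRST(D) = {end}, so it goes in M[P, t] for t ∈ {end}.
For P -> int: FIRST(int) = {int}, so it goes in M[P, t] for t ∈ {int}.
For P -> ε: FIRST(ε) = {ε}, so it goes in M[P, t] for t ∈ {}; since ε ∈ FIRST, also for every t ∈ FOLLOW(P) = {else}.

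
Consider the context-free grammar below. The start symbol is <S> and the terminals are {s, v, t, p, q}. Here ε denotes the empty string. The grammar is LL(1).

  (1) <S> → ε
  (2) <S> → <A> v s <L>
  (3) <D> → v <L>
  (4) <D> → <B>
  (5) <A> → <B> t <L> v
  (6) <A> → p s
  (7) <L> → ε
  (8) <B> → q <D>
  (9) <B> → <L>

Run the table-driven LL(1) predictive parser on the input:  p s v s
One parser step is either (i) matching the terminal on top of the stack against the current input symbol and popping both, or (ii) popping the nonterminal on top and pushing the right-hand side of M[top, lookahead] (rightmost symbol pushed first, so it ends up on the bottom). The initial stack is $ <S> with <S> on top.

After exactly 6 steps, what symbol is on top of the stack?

<L>

     Stack          Input      Action
  1  $ <S>          p s v s $  expand <S> → <A> v s <L>
  2  $ <L> s v <A>  p s v s $  expand <A> → p s
  3  $ <L> s v s p  p s v s $  match p
  4  $ <L> s v s    s v s $    match s
  5  $ <L> s v      v s $      match v
  6  $ <L> s        s $        match s
Stack after step 6: $ <L> (top = <L>).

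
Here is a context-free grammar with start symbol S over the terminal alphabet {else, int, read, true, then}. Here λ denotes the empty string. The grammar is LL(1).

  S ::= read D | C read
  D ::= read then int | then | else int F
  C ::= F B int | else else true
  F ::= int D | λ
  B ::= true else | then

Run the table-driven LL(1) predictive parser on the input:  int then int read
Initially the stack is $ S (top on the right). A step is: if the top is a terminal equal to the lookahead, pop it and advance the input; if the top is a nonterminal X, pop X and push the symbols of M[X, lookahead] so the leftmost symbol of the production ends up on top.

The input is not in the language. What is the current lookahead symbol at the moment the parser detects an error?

     Stack               Input                Action
  1  $ S                 int then int read $  expand S ::= C read
  2  $ read C            int then int read $  expand C ::= F B int
  3  $ read int B F      int then int read $  expand F ::= int D
  4  $ read int B D int  int then int read $  match int
  5  $ read int B D      then int read $      expand D ::= then
  6  $ read int B then   then int read $      match then
  7  $ read int B        int read $           error: M[B, int] is empty

int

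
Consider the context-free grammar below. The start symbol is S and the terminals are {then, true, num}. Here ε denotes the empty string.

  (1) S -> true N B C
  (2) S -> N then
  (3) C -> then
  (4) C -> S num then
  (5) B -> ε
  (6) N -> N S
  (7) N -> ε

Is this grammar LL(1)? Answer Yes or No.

FIRST(S) = {then, true}
FIRST(C) = {then, true}
FIRST(B) = {ε}
FIRST(N) = {ε, then, true}
FOLLOW(S) = {$, num, then, true}
FOLLOW(C) = {$, num, then, true}
FOLLOW(B) = {then, true}
FOLLOW(N) = {then, true}
Cell M[C, then] receives both C -> then and C -> S num then — the grammar is not LL(1).

No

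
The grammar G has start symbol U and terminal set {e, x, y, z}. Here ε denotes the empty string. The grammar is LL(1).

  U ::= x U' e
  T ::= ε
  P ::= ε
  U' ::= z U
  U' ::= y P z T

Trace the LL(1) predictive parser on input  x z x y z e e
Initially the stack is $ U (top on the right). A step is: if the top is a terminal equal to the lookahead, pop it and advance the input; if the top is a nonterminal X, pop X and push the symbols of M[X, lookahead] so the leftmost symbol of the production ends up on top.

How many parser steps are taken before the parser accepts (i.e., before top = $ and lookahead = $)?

13

step 1: stack=$ U  input=x z x y z e e $  — expand U ::= x U' e
step 2: stack=$ e U' x  input=x z x y z e e $  — match x
step 3: stack=$ e U'  input=z x y z e e $  — expand U' ::= z U
step 4: stack=$ e U z  input=z x y z e e $  — match z
step 5: stack=$ e U  input=x y z e e $  — expand U ::= x U' e
step 6: stack=$ e e U' x  input=x y z e e $  — match x
step 7: stack=$ e e U'  input=y z e e $  — expand U' ::= y P z T
step 8: stack=$ e e T z P y  input=y z e e $  — match y
step 9: stack=$ e e T z P  input=z e e $  — expand P ::= ε
step 10: stack=$ e e T z  input=z e e $  — match z
step 11: stack=$ e e T  input=e e $  — expand T ::= ε
step 12: stack=$ e e  input=e e $  — match e
step 13: stack=$ e  input=e $  — match e
Accept reached after 13 steps.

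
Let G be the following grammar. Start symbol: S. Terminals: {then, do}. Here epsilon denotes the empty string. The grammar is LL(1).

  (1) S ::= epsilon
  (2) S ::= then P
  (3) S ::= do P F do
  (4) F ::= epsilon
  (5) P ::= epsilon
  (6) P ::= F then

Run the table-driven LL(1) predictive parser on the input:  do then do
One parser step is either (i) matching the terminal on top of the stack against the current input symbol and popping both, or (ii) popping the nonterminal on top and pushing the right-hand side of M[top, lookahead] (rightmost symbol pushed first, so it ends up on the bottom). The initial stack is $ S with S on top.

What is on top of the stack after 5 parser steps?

F

     Stack          Input         Action
  1  $ S            do then do $  expand S ::= do P F do
  2  $ do F P do    do then do $  match do
  3  $ do F P       then do $     expand P ::= F then
  4  $ do F then F  then do $     expand F ::= epsilon
  5  $ do F then    then do $     match then
Stack after step 5: $ do F (top = F).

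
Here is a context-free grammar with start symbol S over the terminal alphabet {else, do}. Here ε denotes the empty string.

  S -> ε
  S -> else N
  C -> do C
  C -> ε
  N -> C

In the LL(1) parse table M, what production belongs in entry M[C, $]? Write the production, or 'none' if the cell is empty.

C -> ε

FIRST(S): from S->ε we get {ε}; from S->else N we get {else}. So FIRST(S) = {ε, else}.
FIRST(C): from C->do C we get {do}; from C->ε we get {ε}. So FIRST(C) = {ε, do}.
FIRST(N): from N->C we get {ε, do}. So FIRST(N) = {ε, do}.
FOLLOW(S) includes $ since S is the start symbol.
FOLLOW(N): in S->else N, the suffix after N is empty, so FOLLOW(N) ⊇ FOLLOW(S) = {$}. Thus FOLLOW(N) = {$}.
FOLLOW(C): in C->do C, the suffix after C is empty (adds nothing new); in N->C, the suffix after C is empty, so FOLLOW(C) ⊇ FOLLOW(N) = {$}. Thus FOLLOW(C) = {$}.
For C -> do C: FIRST(do C) = {do}, so it goes in M[C, t] for t ∈ {do}.
For C -> ε: FIRST(ε) = {ε}, so it goes in M[C, t] for t ∈ {}; since ε ∈ FIRST, also for every t ∈ FOLLOW(C) = {$}.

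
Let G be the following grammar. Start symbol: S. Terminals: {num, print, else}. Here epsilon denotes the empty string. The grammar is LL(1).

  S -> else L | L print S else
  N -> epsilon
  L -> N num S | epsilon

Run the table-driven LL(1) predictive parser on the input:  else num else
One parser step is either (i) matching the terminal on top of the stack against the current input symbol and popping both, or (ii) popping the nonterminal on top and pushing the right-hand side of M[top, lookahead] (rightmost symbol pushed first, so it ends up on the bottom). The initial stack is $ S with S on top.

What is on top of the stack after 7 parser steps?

L

step 1: stack=$ S  input=else num else $  — expand S -> else L
step 2: stack=$ L else  input=else num else $  — match else
step 3: stack=$ L  input=num else $  — expand L -> N num S
step 4: stack=$ S num N  input=num else $  — expand N -> epsilon
step 5: stack=$ S num  input=num else $  — match num
step 6: stack=$ S  input=else $  — expand S -> else L
step 7: stack=$ L else  input=else $  — match else
Stack after step 7: $ L (top = L).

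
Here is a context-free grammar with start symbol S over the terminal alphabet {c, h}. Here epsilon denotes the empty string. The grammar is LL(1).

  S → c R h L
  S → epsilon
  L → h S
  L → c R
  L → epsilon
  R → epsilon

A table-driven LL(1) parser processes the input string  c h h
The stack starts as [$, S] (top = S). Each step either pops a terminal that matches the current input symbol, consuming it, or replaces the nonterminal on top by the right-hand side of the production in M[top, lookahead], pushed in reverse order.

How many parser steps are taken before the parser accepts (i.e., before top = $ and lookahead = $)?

step 1: stack=$ S  input=c h h $  — expand S → c R h L
step 2: stack=$ L h R c  input=c h h $  — match c
step 3: stack=$ L h R  input=h h $  — expand R → epsilon
step 4: stack=$ L h  input=h h $  — match h
step 5: stack=$ L  input=h $  — expand L → h S
step 6: stack=$ S h  input=h $  — match h
step 7: stack=$ S  input=$  — expand S → epsilon
Accept reached after 7 steps.

7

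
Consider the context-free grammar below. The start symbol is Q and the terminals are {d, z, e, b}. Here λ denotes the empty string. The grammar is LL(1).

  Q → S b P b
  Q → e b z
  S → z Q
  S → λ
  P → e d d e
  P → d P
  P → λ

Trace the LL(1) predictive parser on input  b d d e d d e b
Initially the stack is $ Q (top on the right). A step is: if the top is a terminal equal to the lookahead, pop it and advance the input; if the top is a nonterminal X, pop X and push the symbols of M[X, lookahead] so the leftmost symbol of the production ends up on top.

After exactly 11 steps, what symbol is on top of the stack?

step 1: stack=$ Q  input=b d d e d d e b $  — expand Q → S b P b
step 2: stack=$ b P b S  input=b d d e d d e b $  — expand S → λ
step 3: stack=$ b P b  input=b d d e d d e b $  — match b
step 4: stack=$ b P  input=d d e d d e b $  — expand P → d P
step 5: stack=$ b P d  input=d d e d d e b $  — match d
step 6: stack=$ b P  input=d e d d e b $  — expand P → d P
step 7: stack=$ b P d  input=d e d d e b $  — match d
step 8: stack=$ b P  input=e d d e b $  — expand P → e d d e
step 9: stack=$ b e d d e  input=e d d e b $  — match e
step 10: stack=$ b e d d  input=d d e b $  — match d
step 11: stack=$ b e d  input=d e b $  — match d
Stack after step 11: $ b e (top = e).

e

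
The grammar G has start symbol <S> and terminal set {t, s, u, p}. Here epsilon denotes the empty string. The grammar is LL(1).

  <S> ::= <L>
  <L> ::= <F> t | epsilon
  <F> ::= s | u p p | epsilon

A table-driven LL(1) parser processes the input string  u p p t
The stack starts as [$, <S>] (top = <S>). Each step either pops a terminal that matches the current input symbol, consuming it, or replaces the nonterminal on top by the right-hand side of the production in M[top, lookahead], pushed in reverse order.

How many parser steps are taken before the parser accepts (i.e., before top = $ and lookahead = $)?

7

step 1: stack=$ <S>  input=u p p t $  — expand <S> ::= <L>
step 2: stack=$ <L>  input=u p p t $  — expand <L> ::= <F> t
step 3: stack=$ t <F>  input=u p p t $  — expand <F> ::= u p p
step 4: stack=$ t p p u  input=u p p t $  — match u
step 5: stack=$ t p p  input=p p t $  — match p
step 6: stack=$ t p  input=p t $  — match p
step 7: stack=$ t  input=t $  — match t
Accept reached after 7 steps.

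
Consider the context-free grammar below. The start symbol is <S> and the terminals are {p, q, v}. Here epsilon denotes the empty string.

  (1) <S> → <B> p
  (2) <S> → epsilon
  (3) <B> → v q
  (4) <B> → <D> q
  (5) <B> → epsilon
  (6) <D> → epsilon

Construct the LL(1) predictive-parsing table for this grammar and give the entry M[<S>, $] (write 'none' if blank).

FIRST(<D>) = {epsilon}
FIRST(<B>) = {epsilon, q, v}  (via <D> q)
FIRST(<S>) = {epsilon, p, q, v}  (via <B> p)
FOLLOW(<S>) includes $ since <S> is the start symbol.
FOLLOW(<S>): <S> appears on no right-hand side. Thus FOLLOW(<S>) = {$}.
For <S> → <B> p: FIRST(<B> p) = {p, q, v}, so it goes in M[<S>, t] for t ∈ {p, q, v}.
For <S> → epsilon: FIRST(epsilon) = {epsilon}, so it goes in M[<S>, t] for t ∈ {}; since epsilon ∈ FIRST, also for every t ∈ FOLLOW(<S>) = {$}.

<S> → epsilon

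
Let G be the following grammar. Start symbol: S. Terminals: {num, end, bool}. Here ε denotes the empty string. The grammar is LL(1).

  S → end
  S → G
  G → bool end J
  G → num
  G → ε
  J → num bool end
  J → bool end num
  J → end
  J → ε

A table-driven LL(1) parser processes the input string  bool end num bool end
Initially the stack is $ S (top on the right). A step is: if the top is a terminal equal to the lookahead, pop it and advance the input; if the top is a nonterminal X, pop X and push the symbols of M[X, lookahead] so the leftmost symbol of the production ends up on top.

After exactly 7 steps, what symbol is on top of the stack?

     Stack           Input                    Action
  1  $ S             bool end num bool end $  expand S → G
  2  $ G             bool end num bool end $  expand G → bool end J
  3  $ J end bool    bool end num bool end $  match bool
  4  $ J end         end num bool end $       match end
  5  $ J             num bool end $           expand J → num bool end
  6  $ end bool num  num bool end $           match num
  7  $ end bool      bool end $               match bool
Stack after step 7: $ end (top = end).

end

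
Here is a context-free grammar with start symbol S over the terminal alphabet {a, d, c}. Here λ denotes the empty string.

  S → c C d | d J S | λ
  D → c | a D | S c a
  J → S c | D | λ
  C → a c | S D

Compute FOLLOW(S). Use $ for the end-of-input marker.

FIRST(S) = {λ, c, d}
FIRST(D) = {a, c, d}  (via S c a)
FIRST(J) = {λ, a, c, d}  (via S c, D)
FIRST(C) = {a, c, d}  (via S D)
FOLLOW(S) includes $ since S is the start symbol.
FOLLOW(S): in S→d J S, the suffix after S is empty (adds nothing new); in D→S c a, S is followed by c a with FIRST {c}; in J→S c, S is followed by c with FIRST {c}; in C→S D, S is followed by D with FIRST {a, c, d}. Thus FOLLOW(S) = {$, a, c, d}.
FOLLOW(J): in S→d J S, J is followed by S with FIRST {λ, c, d}; in S→d J S, the suffix after J is nullable, so FOLLOW(J) ⊇ FOLLOW(S) = {$, a, c, d}. Thus FOLLOW(J) = {$, a, c, d}.
FOLLOW(C): in S→c C d, C is followed by d with FIRST {d}. Thus FOLLOW(C) = {d}.
FOLLOW(D): in D→a D, the suffix after D is empty (adds nothing new); in J→D, the suffix after D is empty, so FOLLOW(D) ⊇ FOLLOW(J) = {$, a, c, d}; in C→S D, the suffix after D is empty, so FOLLOW(D) ⊇ FOLLOW(C) = {d}. Thus FOLLOW(D) = {$, a, c, d}.

{$, a, c, d}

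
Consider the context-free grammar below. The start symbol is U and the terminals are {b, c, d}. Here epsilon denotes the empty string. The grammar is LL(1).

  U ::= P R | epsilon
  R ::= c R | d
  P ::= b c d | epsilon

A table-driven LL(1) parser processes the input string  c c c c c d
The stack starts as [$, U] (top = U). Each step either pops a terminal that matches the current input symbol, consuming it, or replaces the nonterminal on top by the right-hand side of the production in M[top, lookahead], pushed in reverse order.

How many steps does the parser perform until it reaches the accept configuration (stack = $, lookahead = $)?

14

step 1: stack=$ U  input=c c c c c d $  — expand U ::= P R
step 2: stack=$ R P  input=c c c c c d $  — expand P ::= epsilon
step 3: stack=$ R  input=c c c c c d $  — expand R ::= c R
step 4: stack=$ R c  input=c c c c c d $  — match c
step 5: stack=$ R  input=c c c c d $  — expand R ::= c R
step 6: stack=$ R c  input=c c c c d $  — match c
step 7: stack=$ R  input=c c c d $  — expand R ::= c R
step 8: stack=$ R c  input=c c c d $  — match c
step 9: stack=$ R  input=c c d $  — expand R ::= c R
step 10: stack=$ R c  input=c c d $  — match c
step 11: stack=$ R  input=c d $  — expand R ::= c R
step 12: stack=$ R c  input=c d $  — match c
step 13: stack=$ R  input=d $  — expand R ::= d
step 14: stack=$ d  input=d $  — match d
Accept reached after 14 steps.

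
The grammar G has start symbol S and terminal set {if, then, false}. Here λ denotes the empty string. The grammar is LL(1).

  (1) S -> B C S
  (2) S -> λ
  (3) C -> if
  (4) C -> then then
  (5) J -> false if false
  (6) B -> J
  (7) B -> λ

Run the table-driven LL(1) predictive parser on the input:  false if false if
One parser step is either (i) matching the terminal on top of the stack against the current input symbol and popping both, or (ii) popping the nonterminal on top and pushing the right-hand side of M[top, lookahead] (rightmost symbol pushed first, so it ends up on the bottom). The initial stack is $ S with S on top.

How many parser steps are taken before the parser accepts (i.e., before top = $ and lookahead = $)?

     Stack                 Input                Action
  1  $ S                   false if false if $  expand S -> B C S
  2  $ S C B               false if false if $  expand B -> J
  3  $ S C J               false if false if $  expand J -> false if false
  4  $ S C false if false  false if false if $  match false
  5  $ S C false if        if false if $        match if
  6  $ S C false           false if $           match false
  7  $ S C                 if $                 expand C -> if
  8  $ S if                if $                 match if
  9  $ S                   $                    expand S -> λ
Accept reached after 9 steps.

9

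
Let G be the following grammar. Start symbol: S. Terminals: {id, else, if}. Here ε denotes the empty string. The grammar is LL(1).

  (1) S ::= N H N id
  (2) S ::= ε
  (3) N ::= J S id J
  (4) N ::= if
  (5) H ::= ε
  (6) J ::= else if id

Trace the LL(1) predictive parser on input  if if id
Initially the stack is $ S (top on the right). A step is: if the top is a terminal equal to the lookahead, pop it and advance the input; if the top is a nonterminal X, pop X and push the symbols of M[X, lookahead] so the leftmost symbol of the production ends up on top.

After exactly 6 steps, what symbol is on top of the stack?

     Stack        Input       Action
  1  $ S          if if id $  expand S ::= N H N id
  2  $ id N H N   if if id $  expand N ::= if
  3  $ id N H if  if if id $  match if
  4  $ id N H     if id $     expand H ::= ε
  5  $ id N       if id $     expand N ::= if
  6  $ id if      if id $     match if
Stack after step 6: $ id (top = id).

id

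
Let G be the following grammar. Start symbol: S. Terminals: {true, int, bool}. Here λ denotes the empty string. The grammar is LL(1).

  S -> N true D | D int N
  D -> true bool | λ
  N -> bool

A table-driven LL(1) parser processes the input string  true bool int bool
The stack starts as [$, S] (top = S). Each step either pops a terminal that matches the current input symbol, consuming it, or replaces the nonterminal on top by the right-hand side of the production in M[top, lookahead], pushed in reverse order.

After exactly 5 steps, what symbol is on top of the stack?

     Stack              Input                 Action
  1  $ S                true bool int bool $  expand S -> D int N
  2  $ N int D          true bool int bool $  expand D -> true bool
  3  $ N int bool true  true bool int bool $  match true
  4  $ N int bool       bool int bool $       match bool
  5  $ N int            int bool $            match int
Stack after step 5: $ N (top = N).

N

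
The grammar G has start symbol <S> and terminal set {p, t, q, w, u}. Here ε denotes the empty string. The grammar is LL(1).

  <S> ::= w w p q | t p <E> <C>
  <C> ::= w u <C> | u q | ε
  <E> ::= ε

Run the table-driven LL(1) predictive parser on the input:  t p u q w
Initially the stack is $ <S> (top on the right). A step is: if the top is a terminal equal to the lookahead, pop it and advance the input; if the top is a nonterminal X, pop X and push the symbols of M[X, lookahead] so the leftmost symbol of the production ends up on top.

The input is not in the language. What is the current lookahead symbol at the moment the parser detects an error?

step 1: stack=$ <S>  input=t p u q w $  — expand <S> ::= t p <E> <C>
step 2: stack=$ <C> <E> p t  input=t p u q w $  — match t
step 3: stack=$ <C> <E> p  input=p u q w $  — match p
step 4: stack=$ <C> <E>  input=u q w $  — expand <E> ::= ε
step 5: stack=$ <C>  input=u q w $  — expand <C> ::= u q
step 6: stack=$ q u  input=u q w $  — match u
step 7: stack=$ q  input=q w $  — match q
step 8: stack=$  input=w $  — error: stack empty but input remains

w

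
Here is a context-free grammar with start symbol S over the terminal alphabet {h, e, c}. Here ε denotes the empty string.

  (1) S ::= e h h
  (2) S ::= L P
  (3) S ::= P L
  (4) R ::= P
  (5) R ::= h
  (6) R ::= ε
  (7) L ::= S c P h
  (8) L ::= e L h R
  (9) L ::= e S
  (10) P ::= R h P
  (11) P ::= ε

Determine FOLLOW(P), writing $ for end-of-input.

{$, c, e, h}

FIRST(S) = {e, h}  (via L P, P L)
FIRST(L) = {e, h}  (via S c P h)
FIRST(R) = {ε, h}  (via P)
FIRST(P) = {ε, h}  (via R h P)
FOLLOW(S) includes $ since S is the start symbol.
FOLLOW(S): in L::=S c P h, S is followed by c P h with FIRST {c}; in L::=e S, the suffix after S is empty, so FOLLOW(S) ⊇ FOLLOW(L) = {$, c, h}. Thus FOLLOW(S) = {$, c, h}.
FOLLOW(L): in S::=L P, L is followed by P with FIRST {ε, h}; in S::=L P, the suffix after L is nullable, so FOLLOW(L) ⊇ FOLLOW(S) = {$, c, h}; in S::=P L, the suffix after L is empty, so FOLLOW(L) ⊇ FOLLOW(S) = {$, c, h}; in L::=e L h R, L is followed by h R with FIRST {h}. Thus FOLLOW(L) = {$, c, h}.
FOLLOW(R): in L::=e L h R, the suffix after R is empty, so FOLLOW(R) ⊇ FOLLOW(L) = {$, c, h}; in P::=R h P, R is followed by h P with FIRST {h}. Thus FOLLOW(R) = {$, c, h}.
FOLLOW(P): in S::=L P, the suffix after P is empty, so FOLLOW(P) ⊇ FOLLOW(S) = {$, c, h}; in S::=P L, P is followed by L with FIRST {e, h}; in R::=P, the suffix after P is empty, so FOLLOW(P) ⊇ FOLLOW(R) = {$, c, h}; in L::=S c P h, P is followed by h with FIRST {h}; in P::=R h P, the suffix after P is empty (adds nothing new). Thus FOLLOW(P) = {$, c, e, h}.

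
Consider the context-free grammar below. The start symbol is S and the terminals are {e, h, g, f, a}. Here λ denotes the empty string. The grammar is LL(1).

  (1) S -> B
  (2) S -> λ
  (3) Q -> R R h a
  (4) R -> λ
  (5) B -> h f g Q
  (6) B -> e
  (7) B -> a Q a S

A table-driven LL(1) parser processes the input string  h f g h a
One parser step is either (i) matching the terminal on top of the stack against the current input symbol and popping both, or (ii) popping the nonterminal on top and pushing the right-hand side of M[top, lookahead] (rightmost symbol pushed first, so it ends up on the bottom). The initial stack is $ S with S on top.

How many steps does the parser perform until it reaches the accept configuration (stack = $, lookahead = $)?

10

      Stack      Input        Action
   1  $ S        h f g h a $  expand S -> B
   2  $ B        h f g h a $  expand B -> h f g Q
   3  $ Q g f h  h f g h a $  match h
   4  $ Q g f    f g h a $    match f
   5  $ Q g      g h a $      match g
   6  $ Q        h a $        expand Q -> R R h a
   7  $ a h R R  h a $        expand R -> λ
   8  $ a h R    h a $        expand R -> λ
   9  $ a h      h a $        match h
  10  $ a        a $          match a
Accept reached after 10 steps.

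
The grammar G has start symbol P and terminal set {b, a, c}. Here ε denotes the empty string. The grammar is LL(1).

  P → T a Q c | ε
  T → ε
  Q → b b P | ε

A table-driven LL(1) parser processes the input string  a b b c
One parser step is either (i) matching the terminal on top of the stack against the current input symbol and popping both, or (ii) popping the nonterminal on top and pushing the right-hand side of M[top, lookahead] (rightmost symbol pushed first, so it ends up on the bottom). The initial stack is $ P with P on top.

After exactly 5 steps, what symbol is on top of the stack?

b

     Stack      Input      Action
  1  $ P        a b b c $  expand P → T a Q c
  2  $ c Q a T  a b b c $  expand T → ε
  3  $ c Q a    a b b c $  match a
  4  $ c Q      b b c $    expand Q → b b P
  5  $ c P b b  b b c $    match b
Stack after step 5: $ c P b (top = b).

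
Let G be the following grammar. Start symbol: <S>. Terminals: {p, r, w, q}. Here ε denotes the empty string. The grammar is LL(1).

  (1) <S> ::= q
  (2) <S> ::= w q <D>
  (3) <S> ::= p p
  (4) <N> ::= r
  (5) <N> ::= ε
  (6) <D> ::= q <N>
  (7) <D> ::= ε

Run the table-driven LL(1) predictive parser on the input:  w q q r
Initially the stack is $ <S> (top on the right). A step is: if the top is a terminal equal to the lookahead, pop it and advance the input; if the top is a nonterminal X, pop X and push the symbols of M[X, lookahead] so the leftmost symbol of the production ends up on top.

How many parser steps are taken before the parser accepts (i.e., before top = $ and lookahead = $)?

     Stack      Input      Action
  1  $ <S>      w q q r $  expand <S> ::= w q <D>
  2  $ <D> q w  w q q r $  match w
  3  $ <D> q    q q r $    match q
  4  $ <D>      q r $      expand <D> ::= q <N>
  5  $ <N> q    q r $      match q
  6  $ <N>      r $        expand <N> ::= r
  7  $ r        r $        match r
Accept reached after 7 steps.

7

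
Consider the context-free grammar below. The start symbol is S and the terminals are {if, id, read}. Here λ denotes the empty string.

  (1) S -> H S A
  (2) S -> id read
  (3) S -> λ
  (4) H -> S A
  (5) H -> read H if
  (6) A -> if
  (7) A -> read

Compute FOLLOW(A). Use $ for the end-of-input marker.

{$, id, if, read}

FIRST(A): from A->if we get {if}; from A->read we get {read}. So FIRST(A) = {if, read}.
FIRST(S): from S->H S A we get {id, if, read}; from S->id read we get {id}; from S->λ we get {λ}. So FIRST(S) = {λ, id, if, read}.
FIRST(H): from H->S A we get {id, if, read}; from H->read H if we get {read}. So FIRST(H) = {id, if, read}.
FOLLOW(S) includes $ since S is the start symbol.
FOLLOW(S): in S->H S A, S is followed by A with FIRST {if, read}; in H->S A, S is followed by A with FIRST {if, read}. Thus FOLLOW(S) = {$, if, read}.
FOLLOW(H): in S->H S A, H is followed by S A with FIRST {id, if, read}; in H->read H if, H is followed by if with FIRST {if}. Thus FOLLOW(H) = {id, if, read}.
FOLLOW(A): in S->H S A, the suffix after A is empty, so FOLLOW(A) ⊇ FOLLOW(S) = {$, if, read}; in H->S A, the suffix after A is empty, so FOLLOW(A) ⊇ FOLLOW(H) = {id, if, read}. Thus FOLLOW(A) = {$, id, if, read}.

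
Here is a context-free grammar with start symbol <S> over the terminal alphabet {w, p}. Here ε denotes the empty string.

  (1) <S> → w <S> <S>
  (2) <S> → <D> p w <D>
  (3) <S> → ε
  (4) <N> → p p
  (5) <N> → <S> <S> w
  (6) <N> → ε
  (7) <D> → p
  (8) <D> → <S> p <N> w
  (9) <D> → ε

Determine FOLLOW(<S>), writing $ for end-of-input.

{$, p, w}

FIRST(<S>) = {ε, p, w}  (via <D> p w <D>)
FIRST(<N>) = {ε, p, w}  (via <S> <S> w)
FIRST(<D>) = {ε, p, w}  (via <S> p <N> w)
FOLLOW(<S>) includes $ since <S> is the start symbol.
FOLLOW(<S>): in <S>→w <S> <S> (occurrence 1), <S> is followed by <S> with FIRST {ε, p, w}; in <S>→w <S> <S> (occurrence 1), the suffix after <S> is nullable (adds nothing new); in <S>→w <S> <S> (occurrence 2), the suffix after <S> is empty (adds nothing new); in <N>→<S> <S> w (occurrence 1), <S> is followed by <S> w with FIRST {p, w}; in <N>→<S> <S> w (occurrence 2), <S> is followed by w with FIRST {w}; in <D>→<S> p <N> w, <S> is followed by p <N> w with FIRST {p}. Thus FOLLOW(<S>) = {$, p, w}.
FOLLOW(<N>): in <D>→<S> p <N> w, <N> is followed by w with FIRST {w}. Thus FOLLOW(<N>) = {w}.
FOLLOW(<D>): in <S>→<D> p w <D> (occurrence 1), <D> is followed by p w <D> with FIRST {p}; in <S>→<D> p w <D> (occurrence 2), the suffix after <D> is empty, so FOLLOW(<D>) ⊇ FOLLOW(<S>) = {$, p, w}. Thus FOLLOW(<D>) = {$, p, w}.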